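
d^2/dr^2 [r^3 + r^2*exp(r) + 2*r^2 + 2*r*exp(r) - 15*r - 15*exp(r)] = r^2*exp(r) + 6*r*exp(r) + 6*r - 9*exp(r) + 4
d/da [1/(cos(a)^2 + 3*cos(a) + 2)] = (2*cos(a) + 3)*sin(a)/(cos(a)^2 + 3*cos(a) + 2)^2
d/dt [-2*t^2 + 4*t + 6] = 4 - 4*t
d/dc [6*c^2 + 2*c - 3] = 12*c + 2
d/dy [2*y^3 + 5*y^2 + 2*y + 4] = 6*y^2 + 10*y + 2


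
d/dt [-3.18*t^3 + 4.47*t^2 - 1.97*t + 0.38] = -9.54*t^2 + 8.94*t - 1.97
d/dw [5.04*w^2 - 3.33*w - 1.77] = 10.08*w - 3.33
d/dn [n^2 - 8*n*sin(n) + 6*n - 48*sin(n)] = -8*n*cos(n) + 2*n - 8*sin(n) - 48*cos(n) + 6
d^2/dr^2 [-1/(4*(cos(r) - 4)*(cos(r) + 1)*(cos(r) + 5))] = (2*(1 - cos(r)^2)^2 - 12*sin(r)^6 - 3*cos(r)^6 + 22*cos(r)^5 + 34*cos(r)^3 + 579*cos(r)^2 - 272*cos(r) - 792)/(4*(cos(r) - 4)^3*(cos(r) + 1)^3*(cos(r) + 5)^3)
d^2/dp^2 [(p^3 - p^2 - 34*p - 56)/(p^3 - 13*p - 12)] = 2*(-p^6 - 63*p^5 - 303*p^4 - 357*p^3 + 204*p^2 - 1584*p - 4304)/(p^9 - 39*p^7 - 36*p^6 + 507*p^5 + 936*p^4 - 1765*p^3 - 6084*p^2 - 5616*p - 1728)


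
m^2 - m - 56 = (m - 8)*(m + 7)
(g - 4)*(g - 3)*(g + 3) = g^3 - 4*g^2 - 9*g + 36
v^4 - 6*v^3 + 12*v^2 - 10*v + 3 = (v - 3)*(v - 1)^3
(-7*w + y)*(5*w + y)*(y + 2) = -35*w^2*y - 70*w^2 - 2*w*y^2 - 4*w*y + y^3 + 2*y^2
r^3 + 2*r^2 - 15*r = r*(r - 3)*(r + 5)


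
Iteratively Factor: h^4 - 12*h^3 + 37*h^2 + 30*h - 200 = (h - 5)*(h^3 - 7*h^2 + 2*h + 40) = (h - 5)^2*(h^2 - 2*h - 8) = (h - 5)^2*(h + 2)*(h - 4)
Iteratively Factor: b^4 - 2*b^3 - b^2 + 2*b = (b)*(b^3 - 2*b^2 - b + 2) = b*(b + 1)*(b^2 - 3*b + 2) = b*(b - 2)*(b + 1)*(b - 1)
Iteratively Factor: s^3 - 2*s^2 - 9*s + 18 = (s + 3)*(s^2 - 5*s + 6) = (s - 3)*(s + 3)*(s - 2)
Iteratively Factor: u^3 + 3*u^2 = (u)*(u^2 + 3*u) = u^2*(u + 3)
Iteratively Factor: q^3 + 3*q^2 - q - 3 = (q + 1)*(q^2 + 2*q - 3) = (q + 1)*(q + 3)*(q - 1)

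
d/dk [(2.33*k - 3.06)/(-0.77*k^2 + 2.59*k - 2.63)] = (1.7941*k^2 - 4.7124*k + 1.7975)/(0.5929*k^4 - 3.9886*k^3 + 10.7583*k^2 - 13.6234*k + 6.9169)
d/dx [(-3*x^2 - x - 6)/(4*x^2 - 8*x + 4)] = (7*x + 13)/(4*(x^3 - 3*x^2 + 3*x - 1))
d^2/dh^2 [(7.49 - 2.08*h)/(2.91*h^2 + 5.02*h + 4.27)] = (-(2.08*h - 7.49)*(5.82*h + 5.02)*(11.64*h + 10.04) + (36.3168*h - 22.7086)*(2.91*h^2 + 5.02*h + 4.27))/(2.91*h^2 + 5.02*h + 4.27)^3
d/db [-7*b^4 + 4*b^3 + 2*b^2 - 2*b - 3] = -28*b^3 + 12*b^2 + 4*b - 2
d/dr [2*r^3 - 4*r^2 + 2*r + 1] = 6*r^2 - 8*r + 2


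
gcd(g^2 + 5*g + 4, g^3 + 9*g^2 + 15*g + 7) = g + 1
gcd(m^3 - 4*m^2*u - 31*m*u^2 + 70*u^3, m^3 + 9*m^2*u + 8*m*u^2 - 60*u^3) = -m^2 - 3*m*u + 10*u^2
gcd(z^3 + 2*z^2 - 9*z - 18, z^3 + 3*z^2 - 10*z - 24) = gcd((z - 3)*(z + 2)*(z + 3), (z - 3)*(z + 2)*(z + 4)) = z^2 - z - 6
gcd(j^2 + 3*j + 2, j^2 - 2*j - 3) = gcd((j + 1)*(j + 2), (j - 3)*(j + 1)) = j + 1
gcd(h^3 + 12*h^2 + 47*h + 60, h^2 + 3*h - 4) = h + 4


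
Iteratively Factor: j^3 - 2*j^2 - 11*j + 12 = (j - 4)*(j^2 + 2*j - 3) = (j - 4)*(j - 1)*(j + 3)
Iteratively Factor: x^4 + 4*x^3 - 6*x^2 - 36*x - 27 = (x - 3)*(x^3 + 7*x^2 + 15*x + 9) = (x - 3)*(x + 3)*(x^2 + 4*x + 3) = (x - 3)*(x + 1)*(x + 3)*(x + 3)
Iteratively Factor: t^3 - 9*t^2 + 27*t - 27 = (t - 3)*(t^2 - 6*t + 9) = (t - 3)^2*(t - 3)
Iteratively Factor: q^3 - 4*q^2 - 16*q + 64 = (q - 4)*(q^2 - 16) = (q - 4)*(q + 4)*(q - 4)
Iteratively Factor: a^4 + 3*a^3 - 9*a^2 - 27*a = (a + 3)*(a^3 - 9*a) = a*(a + 3)*(a^2 - 9) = a*(a - 3)*(a + 3)*(a + 3)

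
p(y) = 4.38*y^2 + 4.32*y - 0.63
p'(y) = 8.76*y + 4.32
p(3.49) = 67.80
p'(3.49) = 34.89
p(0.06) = -0.36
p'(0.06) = 4.85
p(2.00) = 25.53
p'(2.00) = 21.84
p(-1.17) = 0.31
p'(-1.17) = -5.93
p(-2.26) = 11.98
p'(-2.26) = -15.48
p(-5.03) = 88.46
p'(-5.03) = -39.74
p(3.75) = 77.16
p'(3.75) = 37.17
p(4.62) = 112.82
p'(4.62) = 44.79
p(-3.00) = 25.83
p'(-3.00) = -21.96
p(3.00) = 51.75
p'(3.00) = 30.60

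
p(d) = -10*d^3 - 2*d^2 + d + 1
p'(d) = -30*d^2 - 4*d + 1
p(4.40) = -885.16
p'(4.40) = -597.40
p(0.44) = 0.20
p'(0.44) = -6.57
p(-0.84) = 4.68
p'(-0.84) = -16.81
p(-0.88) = 5.39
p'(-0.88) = -18.71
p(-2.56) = 153.10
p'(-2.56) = -185.37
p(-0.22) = 0.79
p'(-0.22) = 0.43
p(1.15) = -15.70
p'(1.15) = -43.28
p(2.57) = -179.39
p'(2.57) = -207.43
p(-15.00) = 33286.00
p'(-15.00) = -6689.00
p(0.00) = 1.00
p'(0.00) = 1.00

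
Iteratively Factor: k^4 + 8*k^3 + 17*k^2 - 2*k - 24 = (k - 1)*(k^3 + 9*k^2 + 26*k + 24) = (k - 1)*(k + 4)*(k^2 + 5*k + 6) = (k - 1)*(k + 2)*(k + 4)*(k + 3)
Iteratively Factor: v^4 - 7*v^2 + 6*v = (v)*(v^3 - 7*v + 6) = v*(v - 2)*(v^2 + 2*v - 3) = v*(v - 2)*(v - 1)*(v + 3)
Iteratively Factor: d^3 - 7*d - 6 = (d - 3)*(d^2 + 3*d + 2) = (d - 3)*(d + 1)*(d + 2)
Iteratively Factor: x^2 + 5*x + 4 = (x + 1)*(x + 4)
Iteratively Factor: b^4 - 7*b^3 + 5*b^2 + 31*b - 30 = (b + 2)*(b^3 - 9*b^2 + 23*b - 15) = (b - 3)*(b + 2)*(b^2 - 6*b + 5) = (b - 3)*(b - 1)*(b + 2)*(b - 5)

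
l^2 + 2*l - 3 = (l - 1)*(l + 3)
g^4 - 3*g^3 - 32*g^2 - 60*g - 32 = (g - 8)*(g + 1)*(g + 2)^2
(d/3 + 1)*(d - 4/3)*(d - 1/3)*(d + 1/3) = d^4/3 + 5*d^3/9 - 37*d^2/27 - 5*d/81 + 4/27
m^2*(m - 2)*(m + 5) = m^4 + 3*m^3 - 10*m^2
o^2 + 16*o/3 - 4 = (o - 2/3)*(o + 6)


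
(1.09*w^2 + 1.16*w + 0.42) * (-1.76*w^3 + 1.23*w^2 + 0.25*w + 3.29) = -1.9184*w^5 - 0.7009*w^4 + 0.9601*w^3 + 4.3927*w^2 + 3.9214*w + 1.3818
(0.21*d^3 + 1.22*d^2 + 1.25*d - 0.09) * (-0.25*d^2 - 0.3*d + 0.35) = -0.0525*d^5 - 0.368*d^4 - 0.605*d^3 + 0.0745*d^2 + 0.4645*d - 0.0315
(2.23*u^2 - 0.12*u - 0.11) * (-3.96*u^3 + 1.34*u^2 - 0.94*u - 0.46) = -8.8308*u^5 + 3.4634*u^4 - 1.8214*u^3 - 1.0604*u^2 + 0.1586*u + 0.0506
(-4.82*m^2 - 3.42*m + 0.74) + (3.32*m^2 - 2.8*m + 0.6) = -1.5*m^2 - 6.22*m + 1.34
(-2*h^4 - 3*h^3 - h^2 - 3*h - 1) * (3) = -6*h^4 - 9*h^3 - 3*h^2 - 9*h - 3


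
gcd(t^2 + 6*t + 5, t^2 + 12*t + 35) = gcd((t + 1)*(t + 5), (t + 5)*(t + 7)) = t + 5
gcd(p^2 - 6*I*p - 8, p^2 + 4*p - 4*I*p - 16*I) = p - 4*I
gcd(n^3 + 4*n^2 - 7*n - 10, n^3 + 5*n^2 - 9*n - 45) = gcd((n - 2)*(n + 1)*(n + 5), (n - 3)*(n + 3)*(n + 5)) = n + 5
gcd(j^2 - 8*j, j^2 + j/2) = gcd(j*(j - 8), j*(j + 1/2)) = j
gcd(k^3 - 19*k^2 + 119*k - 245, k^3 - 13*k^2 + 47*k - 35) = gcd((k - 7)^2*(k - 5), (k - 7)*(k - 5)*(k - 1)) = k^2 - 12*k + 35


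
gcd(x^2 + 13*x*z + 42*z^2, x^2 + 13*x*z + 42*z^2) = x^2 + 13*x*z + 42*z^2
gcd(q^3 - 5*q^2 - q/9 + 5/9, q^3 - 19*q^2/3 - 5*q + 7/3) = q - 1/3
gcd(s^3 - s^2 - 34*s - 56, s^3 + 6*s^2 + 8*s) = s^2 + 6*s + 8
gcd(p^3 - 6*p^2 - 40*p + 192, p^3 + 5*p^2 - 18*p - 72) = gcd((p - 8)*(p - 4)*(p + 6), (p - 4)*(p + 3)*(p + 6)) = p^2 + 2*p - 24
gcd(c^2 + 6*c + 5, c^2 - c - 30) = c + 5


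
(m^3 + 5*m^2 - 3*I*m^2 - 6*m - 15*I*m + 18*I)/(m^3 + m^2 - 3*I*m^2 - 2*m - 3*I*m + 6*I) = (m + 6)/(m + 2)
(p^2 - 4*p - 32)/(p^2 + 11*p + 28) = (p - 8)/(p + 7)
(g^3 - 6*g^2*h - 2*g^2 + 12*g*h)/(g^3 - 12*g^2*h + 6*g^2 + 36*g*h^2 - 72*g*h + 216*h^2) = g*(g - 2)/(g^2 - 6*g*h + 6*g - 36*h)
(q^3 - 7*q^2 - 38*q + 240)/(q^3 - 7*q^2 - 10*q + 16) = (q^2 + q - 30)/(q^2 + q - 2)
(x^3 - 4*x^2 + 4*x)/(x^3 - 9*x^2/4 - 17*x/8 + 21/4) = 8*x*(x - 2)/(8*x^2 - 2*x - 21)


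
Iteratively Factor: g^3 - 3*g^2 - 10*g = (g + 2)*(g^2 - 5*g) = g*(g + 2)*(g - 5)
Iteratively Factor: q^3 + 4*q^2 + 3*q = (q + 3)*(q^2 + q) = (q + 1)*(q + 3)*(q)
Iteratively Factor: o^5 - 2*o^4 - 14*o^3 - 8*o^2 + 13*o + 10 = (o + 1)*(o^4 - 3*o^3 - 11*o^2 + 3*o + 10) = (o - 1)*(o + 1)*(o^3 - 2*o^2 - 13*o - 10) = (o - 5)*(o - 1)*(o + 1)*(o^2 + 3*o + 2) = (o - 5)*(o - 1)*(o + 1)*(o + 2)*(o + 1)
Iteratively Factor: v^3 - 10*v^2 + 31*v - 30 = (v - 3)*(v^2 - 7*v + 10) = (v - 3)*(v - 2)*(v - 5)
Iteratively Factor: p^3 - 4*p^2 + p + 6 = (p - 2)*(p^2 - 2*p - 3) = (p - 3)*(p - 2)*(p + 1)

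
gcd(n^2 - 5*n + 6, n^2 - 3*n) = n - 3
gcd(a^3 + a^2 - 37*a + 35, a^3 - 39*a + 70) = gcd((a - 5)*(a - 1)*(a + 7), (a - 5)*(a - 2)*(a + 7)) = a^2 + 2*a - 35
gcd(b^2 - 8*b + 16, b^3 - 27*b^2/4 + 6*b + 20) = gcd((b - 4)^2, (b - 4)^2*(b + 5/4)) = b^2 - 8*b + 16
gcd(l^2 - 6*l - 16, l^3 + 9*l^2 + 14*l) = l + 2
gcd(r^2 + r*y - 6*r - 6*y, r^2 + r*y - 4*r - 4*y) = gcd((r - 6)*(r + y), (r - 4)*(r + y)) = r + y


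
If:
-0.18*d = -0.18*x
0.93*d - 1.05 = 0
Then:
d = 1.13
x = 1.13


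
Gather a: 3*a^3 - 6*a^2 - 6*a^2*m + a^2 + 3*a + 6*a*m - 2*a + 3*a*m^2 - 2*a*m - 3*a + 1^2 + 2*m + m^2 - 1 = 3*a^3 + a^2*(-6*m - 5) + a*(3*m^2 + 4*m - 2) + m^2 + 2*m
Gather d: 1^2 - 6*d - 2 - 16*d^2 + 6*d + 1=-16*d^2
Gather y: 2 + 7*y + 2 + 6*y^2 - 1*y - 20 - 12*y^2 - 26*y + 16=-6*y^2 - 20*y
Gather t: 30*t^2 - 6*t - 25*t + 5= 30*t^2 - 31*t + 5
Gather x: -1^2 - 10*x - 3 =-10*x - 4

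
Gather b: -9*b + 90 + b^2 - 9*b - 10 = b^2 - 18*b + 80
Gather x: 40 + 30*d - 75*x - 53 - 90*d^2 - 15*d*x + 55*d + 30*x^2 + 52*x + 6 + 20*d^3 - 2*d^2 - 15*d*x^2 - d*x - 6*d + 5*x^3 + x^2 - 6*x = 20*d^3 - 92*d^2 + 79*d + 5*x^3 + x^2*(31 - 15*d) + x*(-16*d - 29) - 7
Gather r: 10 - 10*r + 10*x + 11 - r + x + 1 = -11*r + 11*x + 22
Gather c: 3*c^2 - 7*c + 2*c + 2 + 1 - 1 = 3*c^2 - 5*c + 2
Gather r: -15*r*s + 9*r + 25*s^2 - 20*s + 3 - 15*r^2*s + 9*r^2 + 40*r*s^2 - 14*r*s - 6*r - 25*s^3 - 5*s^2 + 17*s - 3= r^2*(9 - 15*s) + r*(40*s^2 - 29*s + 3) - 25*s^3 + 20*s^2 - 3*s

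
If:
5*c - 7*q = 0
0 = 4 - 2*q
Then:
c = 14/5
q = 2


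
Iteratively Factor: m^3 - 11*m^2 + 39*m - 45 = (m - 3)*(m^2 - 8*m + 15) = (m - 5)*(m - 3)*(m - 3)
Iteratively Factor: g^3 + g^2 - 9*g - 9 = (g + 1)*(g^2 - 9) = (g - 3)*(g + 1)*(g + 3)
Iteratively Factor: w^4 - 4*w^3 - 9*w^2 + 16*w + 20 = (w - 2)*(w^3 - 2*w^2 - 13*w - 10) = (w - 5)*(w - 2)*(w^2 + 3*w + 2) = (w - 5)*(w - 2)*(w + 2)*(w + 1)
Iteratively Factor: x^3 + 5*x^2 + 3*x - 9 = (x - 1)*(x^2 + 6*x + 9) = (x - 1)*(x + 3)*(x + 3)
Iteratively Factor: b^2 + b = (b + 1)*(b)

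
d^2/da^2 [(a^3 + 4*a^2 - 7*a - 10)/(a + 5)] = 2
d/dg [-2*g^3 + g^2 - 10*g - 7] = -6*g^2 + 2*g - 10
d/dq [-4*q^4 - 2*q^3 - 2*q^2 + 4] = 2*q*(-8*q^2 - 3*q - 2)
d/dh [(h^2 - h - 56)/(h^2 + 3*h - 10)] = 2*(2*h^2 + 46*h + 89)/(h^4 + 6*h^3 - 11*h^2 - 60*h + 100)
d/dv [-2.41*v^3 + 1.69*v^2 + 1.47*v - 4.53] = -7.23*v^2 + 3.38*v + 1.47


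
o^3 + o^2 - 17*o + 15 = (o - 3)*(o - 1)*(o + 5)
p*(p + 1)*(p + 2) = p^3 + 3*p^2 + 2*p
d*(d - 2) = d^2 - 2*d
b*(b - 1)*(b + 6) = b^3 + 5*b^2 - 6*b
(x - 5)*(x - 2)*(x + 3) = x^3 - 4*x^2 - 11*x + 30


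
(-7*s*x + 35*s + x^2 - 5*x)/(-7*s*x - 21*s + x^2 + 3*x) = (x - 5)/(x + 3)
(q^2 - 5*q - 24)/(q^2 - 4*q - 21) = (q - 8)/(q - 7)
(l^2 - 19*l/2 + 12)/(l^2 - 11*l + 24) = (l - 3/2)/(l - 3)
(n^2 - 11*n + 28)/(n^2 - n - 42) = (n - 4)/(n + 6)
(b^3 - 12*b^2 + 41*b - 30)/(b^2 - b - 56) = (-b^3 + 12*b^2 - 41*b + 30)/(-b^2 + b + 56)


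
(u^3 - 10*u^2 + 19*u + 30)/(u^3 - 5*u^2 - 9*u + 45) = (u^2 - 5*u - 6)/(u^2 - 9)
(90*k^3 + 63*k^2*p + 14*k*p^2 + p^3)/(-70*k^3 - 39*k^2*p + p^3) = (18*k^2 + 9*k*p + p^2)/(-14*k^2 - 5*k*p + p^2)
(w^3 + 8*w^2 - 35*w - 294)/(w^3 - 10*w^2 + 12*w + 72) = (w^2 + 14*w + 49)/(w^2 - 4*w - 12)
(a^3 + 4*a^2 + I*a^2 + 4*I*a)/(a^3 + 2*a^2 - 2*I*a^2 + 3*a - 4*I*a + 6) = a*(a + 4)/(a^2 + a*(2 - 3*I) - 6*I)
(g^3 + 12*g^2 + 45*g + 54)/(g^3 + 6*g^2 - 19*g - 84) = (g^2 + 9*g + 18)/(g^2 + 3*g - 28)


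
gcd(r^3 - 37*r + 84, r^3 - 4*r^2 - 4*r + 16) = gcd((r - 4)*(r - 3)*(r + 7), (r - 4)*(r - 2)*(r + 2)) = r - 4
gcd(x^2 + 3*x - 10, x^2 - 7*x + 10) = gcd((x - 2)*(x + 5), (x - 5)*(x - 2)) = x - 2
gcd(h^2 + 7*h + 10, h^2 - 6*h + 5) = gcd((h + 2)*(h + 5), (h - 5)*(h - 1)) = 1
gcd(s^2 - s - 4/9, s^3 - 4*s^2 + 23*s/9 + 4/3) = s^2 - s - 4/9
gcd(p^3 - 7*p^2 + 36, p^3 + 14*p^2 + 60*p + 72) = p + 2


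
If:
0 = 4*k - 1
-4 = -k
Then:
No Solution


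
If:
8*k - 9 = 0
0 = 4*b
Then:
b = 0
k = 9/8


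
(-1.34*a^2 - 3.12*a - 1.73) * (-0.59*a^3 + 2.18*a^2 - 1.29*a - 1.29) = 0.7906*a^5 - 1.0804*a^4 - 4.0523*a^3 + 1.982*a^2 + 6.2565*a + 2.2317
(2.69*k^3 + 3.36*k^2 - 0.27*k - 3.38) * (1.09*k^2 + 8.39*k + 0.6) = 2.9321*k^5 + 26.2315*k^4 + 29.5101*k^3 - 3.9335*k^2 - 28.5202*k - 2.028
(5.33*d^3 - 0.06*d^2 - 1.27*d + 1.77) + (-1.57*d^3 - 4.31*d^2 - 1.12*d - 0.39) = 3.76*d^3 - 4.37*d^2 - 2.39*d + 1.38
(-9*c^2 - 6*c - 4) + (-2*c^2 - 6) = -11*c^2 - 6*c - 10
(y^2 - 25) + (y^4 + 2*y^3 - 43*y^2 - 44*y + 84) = y^4 + 2*y^3 - 42*y^2 - 44*y + 59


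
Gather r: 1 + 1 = 2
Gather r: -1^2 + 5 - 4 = 0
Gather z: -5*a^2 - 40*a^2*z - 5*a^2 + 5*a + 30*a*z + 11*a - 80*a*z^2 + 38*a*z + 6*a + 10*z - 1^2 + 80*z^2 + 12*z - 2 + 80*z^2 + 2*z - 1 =-10*a^2 + 22*a + z^2*(160 - 80*a) + z*(-40*a^2 + 68*a + 24) - 4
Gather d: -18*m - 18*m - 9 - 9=-36*m - 18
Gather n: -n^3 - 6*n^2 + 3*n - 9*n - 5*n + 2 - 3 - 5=-n^3 - 6*n^2 - 11*n - 6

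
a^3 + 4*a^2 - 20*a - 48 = (a - 4)*(a + 2)*(a + 6)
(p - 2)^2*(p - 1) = p^3 - 5*p^2 + 8*p - 4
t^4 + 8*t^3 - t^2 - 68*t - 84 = (t - 3)*(t + 2)^2*(t + 7)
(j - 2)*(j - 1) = j^2 - 3*j + 2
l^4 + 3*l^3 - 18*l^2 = l^2*(l - 3)*(l + 6)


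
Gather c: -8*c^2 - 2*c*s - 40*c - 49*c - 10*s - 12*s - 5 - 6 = -8*c^2 + c*(-2*s - 89) - 22*s - 11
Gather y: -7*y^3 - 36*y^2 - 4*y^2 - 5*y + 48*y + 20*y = -7*y^3 - 40*y^2 + 63*y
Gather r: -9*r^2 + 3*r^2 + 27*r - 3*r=-6*r^2 + 24*r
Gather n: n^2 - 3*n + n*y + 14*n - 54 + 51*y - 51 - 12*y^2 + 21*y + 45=n^2 + n*(y + 11) - 12*y^2 + 72*y - 60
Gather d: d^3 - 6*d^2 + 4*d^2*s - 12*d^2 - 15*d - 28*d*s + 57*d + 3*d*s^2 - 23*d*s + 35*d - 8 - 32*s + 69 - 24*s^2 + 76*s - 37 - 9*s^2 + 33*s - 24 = d^3 + d^2*(4*s - 18) + d*(3*s^2 - 51*s + 77) - 33*s^2 + 77*s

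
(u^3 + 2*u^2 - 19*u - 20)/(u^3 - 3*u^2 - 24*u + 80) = (u + 1)/(u - 4)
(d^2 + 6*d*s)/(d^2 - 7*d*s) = (d + 6*s)/(d - 7*s)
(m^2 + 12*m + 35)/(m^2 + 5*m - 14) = (m + 5)/(m - 2)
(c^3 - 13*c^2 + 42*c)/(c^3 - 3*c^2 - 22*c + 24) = c*(c - 7)/(c^2 + 3*c - 4)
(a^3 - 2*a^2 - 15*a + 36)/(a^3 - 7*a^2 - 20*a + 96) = (a - 3)/(a - 8)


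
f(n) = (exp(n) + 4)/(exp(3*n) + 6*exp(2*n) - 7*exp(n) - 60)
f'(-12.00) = 0.00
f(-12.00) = -0.07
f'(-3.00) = 0.00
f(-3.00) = -0.07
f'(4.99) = -0.00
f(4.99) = 0.00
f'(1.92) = -0.05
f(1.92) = 0.02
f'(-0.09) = -0.02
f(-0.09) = -0.08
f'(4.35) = -0.00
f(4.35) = 0.00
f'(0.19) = -0.04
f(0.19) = -0.09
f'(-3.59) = -0.00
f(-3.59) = -0.07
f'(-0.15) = -0.02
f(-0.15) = -0.08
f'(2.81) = -0.01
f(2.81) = 0.00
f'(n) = (exp(n) + 4)*(-3*exp(3*n) - 12*exp(2*n) + 7*exp(n))/(exp(3*n) + 6*exp(2*n) - 7*exp(n) - 60)^2 + exp(n)/(exp(3*n) + 6*exp(2*n) - 7*exp(n) - 60)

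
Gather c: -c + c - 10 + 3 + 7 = 0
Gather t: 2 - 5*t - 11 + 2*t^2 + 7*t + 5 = 2*t^2 + 2*t - 4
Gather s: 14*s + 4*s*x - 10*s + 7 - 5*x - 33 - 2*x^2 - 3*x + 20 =s*(4*x + 4) - 2*x^2 - 8*x - 6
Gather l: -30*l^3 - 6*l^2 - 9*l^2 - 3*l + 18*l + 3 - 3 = -30*l^3 - 15*l^2 + 15*l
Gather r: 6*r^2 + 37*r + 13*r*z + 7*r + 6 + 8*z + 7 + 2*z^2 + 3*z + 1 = 6*r^2 + r*(13*z + 44) + 2*z^2 + 11*z + 14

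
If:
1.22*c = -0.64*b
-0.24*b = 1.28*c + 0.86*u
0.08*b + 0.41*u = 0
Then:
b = 0.00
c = 0.00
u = 0.00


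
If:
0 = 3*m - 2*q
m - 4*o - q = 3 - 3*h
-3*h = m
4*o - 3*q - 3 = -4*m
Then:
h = 1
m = -3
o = 3/8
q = -9/2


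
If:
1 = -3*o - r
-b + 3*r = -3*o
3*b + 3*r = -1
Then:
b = -5/9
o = -11/27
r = 2/9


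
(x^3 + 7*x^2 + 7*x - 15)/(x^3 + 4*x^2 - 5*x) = (x + 3)/x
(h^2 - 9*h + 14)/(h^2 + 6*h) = (h^2 - 9*h + 14)/(h*(h + 6))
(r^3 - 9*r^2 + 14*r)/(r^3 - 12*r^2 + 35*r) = (r - 2)/(r - 5)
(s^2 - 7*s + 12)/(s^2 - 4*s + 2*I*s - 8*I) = (s - 3)/(s + 2*I)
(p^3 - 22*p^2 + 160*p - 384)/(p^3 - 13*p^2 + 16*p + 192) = (p - 6)/(p + 3)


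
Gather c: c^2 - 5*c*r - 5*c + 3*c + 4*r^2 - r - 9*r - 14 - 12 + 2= c^2 + c*(-5*r - 2) + 4*r^2 - 10*r - 24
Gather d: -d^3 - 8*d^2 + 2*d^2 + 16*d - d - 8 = -d^3 - 6*d^2 + 15*d - 8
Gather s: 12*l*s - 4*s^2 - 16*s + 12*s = -4*s^2 + s*(12*l - 4)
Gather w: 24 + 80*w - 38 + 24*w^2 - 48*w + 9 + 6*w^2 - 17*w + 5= 30*w^2 + 15*w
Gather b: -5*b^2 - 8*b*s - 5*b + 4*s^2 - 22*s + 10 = -5*b^2 + b*(-8*s - 5) + 4*s^2 - 22*s + 10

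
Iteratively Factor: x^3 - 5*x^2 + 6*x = (x - 2)*(x^2 - 3*x) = (x - 3)*(x - 2)*(x)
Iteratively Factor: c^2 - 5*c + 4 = (c - 1)*(c - 4)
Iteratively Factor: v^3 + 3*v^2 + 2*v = (v)*(v^2 + 3*v + 2) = v*(v + 1)*(v + 2)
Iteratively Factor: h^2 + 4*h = (h + 4)*(h)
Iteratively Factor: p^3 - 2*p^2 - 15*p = (p - 5)*(p^2 + 3*p) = (p - 5)*(p + 3)*(p)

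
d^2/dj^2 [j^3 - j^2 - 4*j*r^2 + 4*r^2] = 6*j - 2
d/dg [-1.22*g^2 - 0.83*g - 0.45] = -2.44*g - 0.83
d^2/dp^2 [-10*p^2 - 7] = -20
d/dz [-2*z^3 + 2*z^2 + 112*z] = -6*z^2 + 4*z + 112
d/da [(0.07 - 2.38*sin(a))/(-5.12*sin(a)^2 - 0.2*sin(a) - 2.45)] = 0.03814697265625*(-12.1856*sin(a)^2 + 0.7168*sin(a) + 5.845)*cos(a)/(1.0*sin(a)^2 + 0.0390625*sin(a) + 0.478515625)^2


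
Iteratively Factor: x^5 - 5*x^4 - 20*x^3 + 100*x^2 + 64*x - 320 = (x + 2)*(x^4 - 7*x^3 - 6*x^2 + 112*x - 160) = (x - 5)*(x + 2)*(x^3 - 2*x^2 - 16*x + 32) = (x - 5)*(x - 2)*(x + 2)*(x^2 - 16) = (x - 5)*(x - 2)*(x + 2)*(x + 4)*(x - 4)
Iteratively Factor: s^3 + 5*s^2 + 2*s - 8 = (s + 2)*(s^2 + 3*s - 4) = (s + 2)*(s + 4)*(s - 1)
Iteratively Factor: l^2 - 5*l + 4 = (l - 4)*(l - 1)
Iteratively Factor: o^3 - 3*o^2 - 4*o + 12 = (o - 2)*(o^2 - o - 6) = (o - 3)*(o - 2)*(o + 2)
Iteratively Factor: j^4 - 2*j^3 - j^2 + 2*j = (j + 1)*(j^3 - 3*j^2 + 2*j) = j*(j + 1)*(j^2 - 3*j + 2) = j*(j - 2)*(j + 1)*(j - 1)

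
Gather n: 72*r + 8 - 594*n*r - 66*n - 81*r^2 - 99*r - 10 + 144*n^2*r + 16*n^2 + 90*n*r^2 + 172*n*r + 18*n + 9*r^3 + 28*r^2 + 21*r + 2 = n^2*(144*r + 16) + n*(90*r^2 - 422*r - 48) + 9*r^3 - 53*r^2 - 6*r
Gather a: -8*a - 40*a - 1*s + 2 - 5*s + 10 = -48*a - 6*s + 12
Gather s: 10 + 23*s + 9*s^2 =9*s^2 + 23*s + 10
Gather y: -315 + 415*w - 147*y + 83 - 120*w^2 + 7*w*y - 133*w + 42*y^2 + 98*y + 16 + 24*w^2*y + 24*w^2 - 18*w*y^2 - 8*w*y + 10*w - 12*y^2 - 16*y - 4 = -96*w^2 + 292*w + y^2*(30 - 18*w) + y*(24*w^2 - w - 65) - 220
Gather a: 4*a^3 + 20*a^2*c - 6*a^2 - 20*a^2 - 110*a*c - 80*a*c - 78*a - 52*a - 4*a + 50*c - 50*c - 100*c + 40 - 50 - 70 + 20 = 4*a^3 + a^2*(20*c - 26) + a*(-190*c - 134) - 100*c - 60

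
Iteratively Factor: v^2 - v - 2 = (v - 2)*(v + 1)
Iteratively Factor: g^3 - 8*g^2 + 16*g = (g)*(g^2 - 8*g + 16) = g*(g - 4)*(g - 4)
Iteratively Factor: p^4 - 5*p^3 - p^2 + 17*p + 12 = (p + 1)*(p^3 - 6*p^2 + 5*p + 12) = (p - 3)*(p + 1)*(p^2 - 3*p - 4) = (p - 3)*(p + 1)^2*(p - 4)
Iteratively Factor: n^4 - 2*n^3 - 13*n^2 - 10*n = (n + 1)*(n^3 - 3*n^2 - 10*n) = (n - 5)*(n + 1)*(n^2 + 2*n) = (n - 5)*(n + 1)*(n + 2)*(n)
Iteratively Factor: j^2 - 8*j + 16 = (j - 4)*(j - 4)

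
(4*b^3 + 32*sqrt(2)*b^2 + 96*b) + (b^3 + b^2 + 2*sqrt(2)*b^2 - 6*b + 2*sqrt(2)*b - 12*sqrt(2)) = 5*b^3 + b^2 + 34*sqrt(2)*b^2 + 2*sqrt(2)*b + 90*b - 12*sqrt(2)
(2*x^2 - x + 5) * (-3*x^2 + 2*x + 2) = -6*x^4 + 7*x^3 - 13*x^2 + 8*x + 10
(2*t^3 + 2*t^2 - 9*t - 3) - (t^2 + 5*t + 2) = 2*t^3 + t^2 - 14*t - 5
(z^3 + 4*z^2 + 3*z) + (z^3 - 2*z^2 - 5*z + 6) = 2*z^3 + 2*z^2 - 2*z + 6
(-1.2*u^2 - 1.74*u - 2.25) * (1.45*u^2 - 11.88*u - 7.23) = -1.74*u^4 + 11.733*u^3 + 26.0847*u^2 + 39.3102*u + 16.2675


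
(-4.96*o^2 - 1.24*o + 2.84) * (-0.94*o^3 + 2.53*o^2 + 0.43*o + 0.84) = 4.6624*o^5 - 11.3832*o^4 - 7.9396*o^3 + 2.4856*o^2 + 0.1796*o + 2.3856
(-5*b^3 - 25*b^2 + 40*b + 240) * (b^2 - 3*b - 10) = -5*b^5 - 10*b^4 + 165*b^3 + 370*b^2 - 1120*b - 2400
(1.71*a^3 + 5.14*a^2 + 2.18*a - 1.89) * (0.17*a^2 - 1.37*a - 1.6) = 0.2907*a^5 - 1.4689*a^4 - 9.4072*a^3 - 11.5319*a^2 - 0.8987*a + 3.024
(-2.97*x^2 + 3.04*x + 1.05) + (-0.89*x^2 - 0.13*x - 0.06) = -3.86*x^2 + 2.91*x + 0.99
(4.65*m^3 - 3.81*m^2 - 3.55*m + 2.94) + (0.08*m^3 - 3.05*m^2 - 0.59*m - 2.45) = 4.73*m^3 - 6.86*m^2 - 4.14*m + 0.49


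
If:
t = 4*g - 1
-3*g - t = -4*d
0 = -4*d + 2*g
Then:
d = 1/10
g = 1/5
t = -1/5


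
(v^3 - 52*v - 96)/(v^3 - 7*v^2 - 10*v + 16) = (v + 6)/(v - 1)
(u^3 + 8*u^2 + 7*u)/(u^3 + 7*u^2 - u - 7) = u/(u - 1)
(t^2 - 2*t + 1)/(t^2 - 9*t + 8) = (t - 1)/(t - 8)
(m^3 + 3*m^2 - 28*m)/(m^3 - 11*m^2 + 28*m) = (m + 7)/(m - 7)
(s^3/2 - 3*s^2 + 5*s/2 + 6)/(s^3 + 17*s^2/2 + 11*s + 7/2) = (s^2 - 7*s + 12)/(2*s^2 + 15*s + 7)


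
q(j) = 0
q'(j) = 0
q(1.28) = 0.00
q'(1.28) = 0.00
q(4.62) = 0.00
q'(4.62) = 0.00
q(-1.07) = 0.00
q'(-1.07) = 0.00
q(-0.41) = 0.00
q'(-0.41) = 0.00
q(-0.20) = 0.00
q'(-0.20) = 0.00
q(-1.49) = 0.00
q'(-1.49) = 0.00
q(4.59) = 0.00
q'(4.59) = 0.00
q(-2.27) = 0.00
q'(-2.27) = 0.00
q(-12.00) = 0.00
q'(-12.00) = 0.00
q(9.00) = 0.00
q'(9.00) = 0.00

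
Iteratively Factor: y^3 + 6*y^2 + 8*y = (y + 4)*(y^2 + 2*y) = (y + 2)*(y + 4)*(y)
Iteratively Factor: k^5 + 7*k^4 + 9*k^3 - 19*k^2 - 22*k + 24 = (k + 2)*(k^4 + 5*k^3 - k^2 - 17*k + 12) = (k + 2)*(k + 3)*(k^3 + 2*k^2 - 7*k + 4) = (k + 2)*(k + 3)*(k + 4)*(k^2 - 2*k + 1) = (k - 1)*(k + 2)*(k + 3)*(k + 4)*(k - 1)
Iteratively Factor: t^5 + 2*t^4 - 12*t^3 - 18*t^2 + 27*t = (t - 3)*(t^4 + 5*t^3 + 3*t^2 - 9*t) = t*(t - 3)*(t^3 + 5*t^2 + 3*t - 9) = t*(t - 3)*(t + 3)*(t^2 + 2*t - 3) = t*(t - 3)*(t + 3)^2*(t - 1)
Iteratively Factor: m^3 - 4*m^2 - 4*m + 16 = (m - 2)*(m^2 - 2*m - 8) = (m - 2)*(m + 2)*(m - 4)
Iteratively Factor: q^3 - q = (q)*(q^2 - 1) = q*(q + 1)*(q - 1)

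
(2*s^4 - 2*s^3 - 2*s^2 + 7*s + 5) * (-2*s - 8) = -4*s^5 - 12*s^4 + 20*s^3 + 2*s^2 - 66*s - 40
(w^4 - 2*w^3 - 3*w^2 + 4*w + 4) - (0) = w^4 - 2*w^3 - 3*w^2 + 4*w + 4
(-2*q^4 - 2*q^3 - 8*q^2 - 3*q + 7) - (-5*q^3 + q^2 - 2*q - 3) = -2*q^4 + 3*q^3 - 9*q^2 - q + 10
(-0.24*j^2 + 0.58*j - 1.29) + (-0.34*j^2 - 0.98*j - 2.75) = -0.58*j^2 - 0.4*j - 4.04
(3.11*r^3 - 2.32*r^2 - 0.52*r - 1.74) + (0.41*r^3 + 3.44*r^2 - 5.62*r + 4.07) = 3.52*r^3 + 1.12*r^2 - 6.14*r + 2.33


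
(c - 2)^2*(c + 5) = c^3 + c^2 - 16*c + 20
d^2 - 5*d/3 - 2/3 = (d - 2)*(d + 1/3)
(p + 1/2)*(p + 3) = p^2 + 7*p/2 + 3/2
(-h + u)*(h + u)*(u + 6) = -h^2*u - 6*h^2 + u^3 + 6*u^2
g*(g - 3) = g^2 - 3*g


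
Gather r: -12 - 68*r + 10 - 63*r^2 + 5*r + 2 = -63*r^2 - 63*r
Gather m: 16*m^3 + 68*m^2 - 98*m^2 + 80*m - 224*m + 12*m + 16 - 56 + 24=16*m^3 - 30*m^2 - 132*m - 16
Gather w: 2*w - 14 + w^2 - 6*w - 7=w^2 - 4*w - 21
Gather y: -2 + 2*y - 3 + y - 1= 3*y - 6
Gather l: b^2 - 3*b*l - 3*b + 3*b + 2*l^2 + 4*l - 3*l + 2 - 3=b^2 + 2*l^2 + l*(1 - 3*b) - 1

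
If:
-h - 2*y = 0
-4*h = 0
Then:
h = 0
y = 0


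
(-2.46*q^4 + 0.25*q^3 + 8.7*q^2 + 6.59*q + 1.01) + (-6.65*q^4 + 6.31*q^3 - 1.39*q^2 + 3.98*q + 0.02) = -9.11*q^4 + 6.56*q^3 + 7.31*q^2 + 10.57*q + 1.03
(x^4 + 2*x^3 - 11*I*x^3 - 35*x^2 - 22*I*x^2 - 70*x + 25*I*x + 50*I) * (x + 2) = x^5 + 4*x^4 - 11*I*x^4 - 31*x^3 - 44*I*x^3 - 140*x^2 - 19*I*x^2 - 140*x + 100*I*x + 100*I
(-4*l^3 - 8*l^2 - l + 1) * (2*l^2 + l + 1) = -8*l^5 - 20*l^4 - 14*l^3 - 7*l^2 + 1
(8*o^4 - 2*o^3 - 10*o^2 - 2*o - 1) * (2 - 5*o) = -40*o^5 + 26*o^4 + 46*o^3 - 10*o^2 + o - 2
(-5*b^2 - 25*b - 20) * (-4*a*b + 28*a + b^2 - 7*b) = 20*a*b^3 - 40*a*b^2 - 620*a*b - 560*a - 5*b^4 + 10*b^3 + 155*b^2 + 140*b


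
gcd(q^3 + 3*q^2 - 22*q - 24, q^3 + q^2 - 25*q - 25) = q + 1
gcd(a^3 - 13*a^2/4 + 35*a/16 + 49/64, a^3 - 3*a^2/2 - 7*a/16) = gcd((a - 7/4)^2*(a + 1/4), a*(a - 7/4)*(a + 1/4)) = a^2 - 3*a/2 - 7/16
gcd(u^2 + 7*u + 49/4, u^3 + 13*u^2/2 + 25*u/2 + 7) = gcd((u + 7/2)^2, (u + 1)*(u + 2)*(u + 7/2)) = u + 7/2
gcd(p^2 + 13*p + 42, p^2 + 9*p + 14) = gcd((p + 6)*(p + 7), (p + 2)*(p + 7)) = p + 7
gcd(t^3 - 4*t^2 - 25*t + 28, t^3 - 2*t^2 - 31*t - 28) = t^2 - 3*t - 28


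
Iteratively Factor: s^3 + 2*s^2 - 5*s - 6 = (s - 2)*(s^2 + 4*s + 3) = (s - 2)*(s + 3)*(s + 1)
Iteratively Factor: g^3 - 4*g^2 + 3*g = (g - 3)*(g^2 - g) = g*(g - 3)*(g - 1)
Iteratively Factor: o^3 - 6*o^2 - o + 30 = (o - 5)*(o^2 - o - 6) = (o - 5)*(o - 3)*(o + 2)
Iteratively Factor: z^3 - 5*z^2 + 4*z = (z)*(z^2 - 5*z + 4) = z*(z - 4)*(z - 1)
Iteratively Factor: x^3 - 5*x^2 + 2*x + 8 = (x + 1)*(x^2 - 6*x + 8) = (x - 4)*(x + 1)*(x - 2)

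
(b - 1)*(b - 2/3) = b^2 - 5*b/3 + 2/3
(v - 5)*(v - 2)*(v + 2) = v^3 - 5*v^2 - 4*v + 20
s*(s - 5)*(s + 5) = s^3 - 25*s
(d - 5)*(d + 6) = d^2 + d - 30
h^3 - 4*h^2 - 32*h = h*(h - 8)*(h + 4)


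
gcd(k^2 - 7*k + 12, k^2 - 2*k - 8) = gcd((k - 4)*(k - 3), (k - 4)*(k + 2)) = k - 4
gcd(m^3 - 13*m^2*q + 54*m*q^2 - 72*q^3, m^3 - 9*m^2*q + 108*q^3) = -m + 6*q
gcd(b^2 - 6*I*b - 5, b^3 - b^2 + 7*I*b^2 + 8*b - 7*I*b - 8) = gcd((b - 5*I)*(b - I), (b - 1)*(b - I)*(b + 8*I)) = b - I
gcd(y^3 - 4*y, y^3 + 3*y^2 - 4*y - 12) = y^2 - 4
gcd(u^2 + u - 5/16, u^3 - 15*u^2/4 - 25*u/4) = u + 5/4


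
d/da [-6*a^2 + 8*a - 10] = 8 - 12*a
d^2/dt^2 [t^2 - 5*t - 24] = 2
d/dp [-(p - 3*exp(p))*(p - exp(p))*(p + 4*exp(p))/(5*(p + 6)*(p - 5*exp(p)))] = ((p + 6)*(p - 5*exp(p))*(-(1 - exp(p))*(p - 3*exp(p))*(p + 4*exp(p)) - (p - 3*exp(p))*(p - exp(p))*(4*exp(p) + 1) + (p - exp(p))*(p + 4*exp(p))*(3*exp(p) - 1)) - (p + 6)*(p - 3*exp(p))*(p - exp(p))*(p + 4*exp(p))*(5*exp(p) - 1) + (p - 5*exp(p))*(p - 3*exp(p))*(p - exp(p))*(p + 4*exp(p)))/(5*(p + 6)^2*(p - 5*exp(p))^2)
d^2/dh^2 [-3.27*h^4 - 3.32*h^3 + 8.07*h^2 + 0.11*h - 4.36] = -39.24*h^2 - 19.92*h + 16.14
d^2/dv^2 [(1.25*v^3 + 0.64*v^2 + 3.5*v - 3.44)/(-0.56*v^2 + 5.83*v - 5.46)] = (4.44089209850063e-16*v^5 - 1.4210854715202e-14*v^4 - 83.702394*v^3 + 256.952388*v^2 - 226.762872*v - 48.174104)/(0.175616*v^6 - 5.484864*v^5 + 62.23812*v^4 - 305.110135*v^3 + 606.82167*v^2 - 521.404884*v + 162.771336)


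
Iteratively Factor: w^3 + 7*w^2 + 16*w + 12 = (w + 3)*(w^2 + 4*w + 4) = (w + 2)*(w + 3)*(w + 2)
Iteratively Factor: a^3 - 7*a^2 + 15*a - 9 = (a - 3)*(a^2 - 4*a + 3) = (a - 3)^2*(a - 1)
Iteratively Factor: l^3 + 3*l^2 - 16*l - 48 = (l + 4)*(l^2 - l - 12) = (l - 4)*(l + 4)*(l + 3)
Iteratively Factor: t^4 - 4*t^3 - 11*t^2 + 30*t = (t + 3)*(t^3 - 7*t^2 + 10*t) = (t - 5)*(t + 3)*(t^2 - 2*t) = (t - 5)*(t - 2)*(t + 3)*(t)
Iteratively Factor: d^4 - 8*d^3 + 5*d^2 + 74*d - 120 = (d - 5)*(d^3 - 3*d^2 - 10*d + 24) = (d - 5)*(d - 2)*(d^2 - d - 12) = (d - 5)*(d - 4)*(d - 2)*(d + 3)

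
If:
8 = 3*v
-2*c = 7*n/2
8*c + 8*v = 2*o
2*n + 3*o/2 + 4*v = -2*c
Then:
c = -35/9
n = 20/9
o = -44/9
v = 8/3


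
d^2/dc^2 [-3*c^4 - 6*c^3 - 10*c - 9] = 36*c*(-c - 1)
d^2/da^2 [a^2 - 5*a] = 2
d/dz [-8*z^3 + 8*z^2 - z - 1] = -24*z^2 + 16*z - 1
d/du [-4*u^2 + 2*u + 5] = 2 - 8*u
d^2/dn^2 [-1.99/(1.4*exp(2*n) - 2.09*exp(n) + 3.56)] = (-1.99*(2.8*exp(n) - 2.09)*(5.6*exp(n) - 4.18)*exp(n) + (11.144*exp(n) - 4.1591)*(1.4*exp(2*n) - 2.09*exp(n) + 3.56))*exp(n)/(1.4*exp(2*n) - 2.09*exp(n) + 3.56)^3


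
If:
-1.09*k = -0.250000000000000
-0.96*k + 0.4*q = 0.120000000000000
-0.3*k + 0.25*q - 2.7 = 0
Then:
No Solution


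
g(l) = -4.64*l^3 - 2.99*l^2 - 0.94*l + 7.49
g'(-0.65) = -2.93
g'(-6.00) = -466.18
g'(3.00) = -144.16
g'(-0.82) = -5.40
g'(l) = -13.92*l^2 - 5.98*l - 0.94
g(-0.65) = 8.11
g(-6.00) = 907.73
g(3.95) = -328.84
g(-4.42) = 353.90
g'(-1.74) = -32.68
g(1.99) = -42.79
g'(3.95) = -241.75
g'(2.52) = -104.41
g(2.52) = -88.12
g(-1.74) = 24.52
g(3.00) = -147.52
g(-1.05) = 10.55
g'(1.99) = -67.96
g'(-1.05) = -10.01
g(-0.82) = 8.81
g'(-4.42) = -246.46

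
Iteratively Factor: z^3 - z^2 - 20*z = (z)*(z^2 - z - 20) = z*(z + 4)*(z - 5)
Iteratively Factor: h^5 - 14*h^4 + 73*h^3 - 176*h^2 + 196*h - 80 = (h - 4)*(h^4 - 10*h^3 + 33*h^2 - 44*h + 20) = (h - 5)*(h - 4)*(h^3 - 5*h^2 + 8*h - 4) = (h - 5)*(h - 4)*(h - 2)*(h^2 - 3*h + 2) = (h - 5)*(h - 4)*(h - 2)^2*(h - 1)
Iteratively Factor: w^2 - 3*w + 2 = (w - 1)*(w - 2)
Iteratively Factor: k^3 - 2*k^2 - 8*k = (k)*(k^2 - 2*k - 8) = k*(k + 2)*(k - 4)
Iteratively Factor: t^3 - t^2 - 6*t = (t)*(t^2 - t - 6) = t*(t + 2)*(t - 3)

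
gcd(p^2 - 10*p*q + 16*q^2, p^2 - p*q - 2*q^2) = p - 2*q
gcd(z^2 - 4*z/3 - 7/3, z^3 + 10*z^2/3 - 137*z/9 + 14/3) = z - 7/3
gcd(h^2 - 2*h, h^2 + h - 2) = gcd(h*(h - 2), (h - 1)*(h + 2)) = 1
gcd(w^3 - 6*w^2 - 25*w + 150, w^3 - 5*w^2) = w - 5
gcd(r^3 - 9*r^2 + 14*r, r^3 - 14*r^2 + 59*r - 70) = r^2 - 9*r + 14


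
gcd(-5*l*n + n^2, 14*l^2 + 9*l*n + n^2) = 1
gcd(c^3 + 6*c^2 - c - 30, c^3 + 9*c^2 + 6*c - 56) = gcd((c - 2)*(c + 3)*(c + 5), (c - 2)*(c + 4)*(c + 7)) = c - 2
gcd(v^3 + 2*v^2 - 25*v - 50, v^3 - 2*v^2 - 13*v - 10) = v^2 - 3*v - 10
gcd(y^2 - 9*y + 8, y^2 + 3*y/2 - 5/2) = y - 1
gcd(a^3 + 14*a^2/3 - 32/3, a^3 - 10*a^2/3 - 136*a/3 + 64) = a - 4/3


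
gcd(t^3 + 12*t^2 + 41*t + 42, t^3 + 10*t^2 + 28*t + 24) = t + 2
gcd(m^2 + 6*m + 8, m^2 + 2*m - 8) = m + 4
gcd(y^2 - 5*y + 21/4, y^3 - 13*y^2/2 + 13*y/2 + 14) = y - 7/2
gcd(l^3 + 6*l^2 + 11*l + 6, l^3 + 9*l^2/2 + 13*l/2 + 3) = l^2 + 3*l + 2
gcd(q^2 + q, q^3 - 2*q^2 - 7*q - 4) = q + 1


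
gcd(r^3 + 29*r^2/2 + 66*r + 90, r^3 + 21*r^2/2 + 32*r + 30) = r^2 + 17*r/2 + 15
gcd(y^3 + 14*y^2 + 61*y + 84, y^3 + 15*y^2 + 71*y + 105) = y^2 + 10*y + 21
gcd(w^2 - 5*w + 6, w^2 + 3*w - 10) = w - 2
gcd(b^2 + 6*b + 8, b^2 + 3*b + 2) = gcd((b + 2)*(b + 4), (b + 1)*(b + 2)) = b + 2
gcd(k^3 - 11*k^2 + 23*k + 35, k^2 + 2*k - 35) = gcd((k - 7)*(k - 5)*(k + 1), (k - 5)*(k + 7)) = k - 5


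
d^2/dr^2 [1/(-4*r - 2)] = -4/(2*r + 1)^3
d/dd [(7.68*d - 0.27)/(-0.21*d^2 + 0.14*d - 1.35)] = (1.6128*d^2 - 0.1134*d - 10.3302)/(0.0441*d^4 - 0.0588*d^3 + 0.5866*d^2 - 0.378*d + 1.8225)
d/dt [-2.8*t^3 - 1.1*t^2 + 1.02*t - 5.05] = -8.4*t^2 - 2.2*t + 1.02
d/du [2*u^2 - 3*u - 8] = 4*u - 3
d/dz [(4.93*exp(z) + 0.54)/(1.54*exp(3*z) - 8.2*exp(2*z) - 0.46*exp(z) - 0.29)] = (-15.1844*exp(3*z) + 37.9312*exp(2*z) + 8.856*exp(z) - 1.1813)*exp(z)/(2.3716*exp(6*z) - 25.256*exp(5*z) + 65.8232*exp(4*z) + 6.6508*exp(3*z) + 4.9676*exp(2*z) + 0.2668*exp(z) + 0.0841)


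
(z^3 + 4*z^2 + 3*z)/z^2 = z + 4 + 3/z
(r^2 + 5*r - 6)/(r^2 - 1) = (r + 6)/(r + 1)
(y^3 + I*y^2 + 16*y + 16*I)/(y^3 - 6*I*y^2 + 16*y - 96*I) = (y + I)/(y - 6*I)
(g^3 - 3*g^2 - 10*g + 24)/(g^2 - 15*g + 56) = (g^3 - 3*g^2 - 10*g + 24)/(g^2 - 15*g + 56)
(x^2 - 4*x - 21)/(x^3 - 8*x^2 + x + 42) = (x + 3)/(x^2 - x - 6)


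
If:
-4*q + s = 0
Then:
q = s/4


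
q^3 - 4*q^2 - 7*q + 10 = (q - 5)*(q - 1)*(q + 2)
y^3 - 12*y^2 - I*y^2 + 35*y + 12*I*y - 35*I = (y - 7)*(y - 5)*(y - I)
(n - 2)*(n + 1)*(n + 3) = n^3 + 2*n^2 - 5*n - 6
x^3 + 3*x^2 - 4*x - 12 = (x - 2)*(x + 2)*(x + 3)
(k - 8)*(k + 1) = k^2 - 7*k - 8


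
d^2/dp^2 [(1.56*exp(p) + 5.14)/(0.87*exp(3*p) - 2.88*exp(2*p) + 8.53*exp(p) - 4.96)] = (4.723056*exp(6*p) + 23.287986*exp(5*p) - 175.035024*exp(4*p) + 372.657612*exp(3*p) - 312.898464*exp(2*p) + 146.297266*exp(p) + 255.845728)*exp(p)/(0.658503*exp(9*p) - 6.539616*exp(8*p) + 41.017455*exp(7*p) - 163.387152*exp(6*p) + 476.726301*exp(5*p) - 972.926784*exp(4*p) + 1415.956717*exp(3*p) - 1295.240016*exp(2*p) + 629.554944*exp(p) - 122.023936)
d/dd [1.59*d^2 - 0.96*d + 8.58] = 3.18*d - 0.96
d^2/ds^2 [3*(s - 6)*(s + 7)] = 6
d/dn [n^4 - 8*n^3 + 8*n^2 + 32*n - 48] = 4*n^3 - 24*n^2 + 16*n + 32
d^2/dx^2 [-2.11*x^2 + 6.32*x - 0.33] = -4.22000000000000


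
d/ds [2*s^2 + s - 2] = 4*s + 1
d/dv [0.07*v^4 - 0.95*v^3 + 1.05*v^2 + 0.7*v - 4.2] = 0.28*v^3 - 2.85*v^2 + 2.1*v + 0.7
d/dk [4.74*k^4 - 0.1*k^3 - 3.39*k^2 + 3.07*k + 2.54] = 18.96*k^3 - 0.3*k^2 - 6.78*k + 3.07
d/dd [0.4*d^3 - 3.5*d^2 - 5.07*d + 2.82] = 1.2*d^2 - 7.0*d - 5.07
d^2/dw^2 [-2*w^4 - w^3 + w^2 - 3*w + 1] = -24*w^2 - 6*w + 2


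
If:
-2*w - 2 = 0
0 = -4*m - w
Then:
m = 1/4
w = -1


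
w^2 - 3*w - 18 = (w - 6)*(w + 3)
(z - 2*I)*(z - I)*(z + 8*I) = z^3 + 5*I*z^2 + 22*z - 16*I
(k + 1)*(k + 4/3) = k^2 + 7*k/3 + 4/3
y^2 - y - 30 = (y - 6)*(y + 5)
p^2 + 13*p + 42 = (p + 6)*(p + 7)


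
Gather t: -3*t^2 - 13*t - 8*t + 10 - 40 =-3*t^2 - 21*t - 30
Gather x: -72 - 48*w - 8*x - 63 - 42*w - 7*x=-90*w - 15*x - 135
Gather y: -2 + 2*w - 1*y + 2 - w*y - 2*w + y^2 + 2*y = y^2 + y*(1 - w)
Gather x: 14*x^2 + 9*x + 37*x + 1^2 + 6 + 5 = 14*x^2 + 46*x + 12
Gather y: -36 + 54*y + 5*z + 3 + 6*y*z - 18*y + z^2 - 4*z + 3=y*(6*z + 36) + z^2 + z - 30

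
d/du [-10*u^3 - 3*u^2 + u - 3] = -30*u^2 - 6*u + 1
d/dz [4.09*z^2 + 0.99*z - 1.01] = 8.18*z + 0.99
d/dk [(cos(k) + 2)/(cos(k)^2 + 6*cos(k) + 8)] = sin(k)/(cos(k) + 4)^2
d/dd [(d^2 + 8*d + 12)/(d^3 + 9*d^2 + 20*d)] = (-d^4 - 16*d^3 - 88*d^2 - 216*d - 240)/(d^2*(d^4 + 18*d^3 + 121*d^2 + 360*d + 400))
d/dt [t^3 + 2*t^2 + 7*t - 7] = 3*t^2 + 4*t + 7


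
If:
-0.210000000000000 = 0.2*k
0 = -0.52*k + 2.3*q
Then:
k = -1.05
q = -0.24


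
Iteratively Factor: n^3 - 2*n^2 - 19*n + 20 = (n - 5)*(n^2 + 3*n - 4) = (n - 5)*(n + 4)*(n - 1)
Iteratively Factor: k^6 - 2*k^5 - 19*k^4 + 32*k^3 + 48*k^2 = (k)*(k^5 - 2*k^4 - 19*k^3 + 32*k^2 + 48*k) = k^2*(k^4 - 2*k^3 - 19*k^2 + 32*k + 48) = k^2*(k - 3)*(k^3 + k^2 - 16*k - 16) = k^2*(k - 3)*(k + 1)*(k^2 - 16) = k^2*(k - 3)*(k + 1)*(k + 4)*(k - 4)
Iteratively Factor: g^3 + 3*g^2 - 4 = (g - 1)*(g^2 + 4*g + 4) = (g - 1)*(g + 2)*(g + 2)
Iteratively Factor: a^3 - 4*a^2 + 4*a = (a - 2)*(a^2 - 2*a) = (a - 2)^2*(a)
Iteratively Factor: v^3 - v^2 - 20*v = (v + 4)*(v^2 - 5*v) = (v - 5)*(v + 4)*(v)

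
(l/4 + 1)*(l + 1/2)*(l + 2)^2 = l^4/4 + 17*l^3/8 + 6*l^2 + 13*l/2 + 2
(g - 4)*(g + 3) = g^2 - g - 12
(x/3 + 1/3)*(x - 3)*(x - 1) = x^3/3 - x^2 - x/3 + 1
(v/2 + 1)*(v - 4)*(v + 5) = v^3/2 + 3*v^2/2 - 9*v - 20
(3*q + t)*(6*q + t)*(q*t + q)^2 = 18*q^4*t^2 + 36*q^4*t + 18*q^4 + 9*q^3*t^3 + 18*q^3*t^2 + 9*q^3*t + q^2*t^4 + 2*q^2*t^3 + q^2*t^2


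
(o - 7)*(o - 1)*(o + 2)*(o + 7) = o^4 + o^3 - 51*o^2 - 49*o + 98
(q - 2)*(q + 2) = q^2 - 4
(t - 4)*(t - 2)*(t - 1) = t^3 - 7*t^2 + 14*t - 8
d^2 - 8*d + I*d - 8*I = (d - 8)*(d + I)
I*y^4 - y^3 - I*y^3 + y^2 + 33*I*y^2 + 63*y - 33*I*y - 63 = (y - 3*I)^2*(y + 7*I)*(I*y - I)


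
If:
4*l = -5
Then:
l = -5/4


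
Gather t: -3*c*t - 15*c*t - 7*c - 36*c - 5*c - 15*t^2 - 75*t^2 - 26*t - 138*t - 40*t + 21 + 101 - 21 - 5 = -48*c - 90*t^2 + t*(-18*c - 204) + 96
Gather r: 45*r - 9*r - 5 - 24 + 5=36*r - 24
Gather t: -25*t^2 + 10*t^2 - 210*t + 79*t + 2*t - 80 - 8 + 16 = -15*t^2 - 129*t - 72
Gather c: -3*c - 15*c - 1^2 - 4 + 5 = -18*c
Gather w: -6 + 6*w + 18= 6*w + 12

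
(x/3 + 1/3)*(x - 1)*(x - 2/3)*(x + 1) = x^4/3 + x^3/9 - 5*x^2/9 - x/9 + 2/9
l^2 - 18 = (l - 3*sqrt(2))*(l + 3*sqrt(2))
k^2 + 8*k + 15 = (k + 3)*(k + 5)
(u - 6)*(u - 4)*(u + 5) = u^3 - 5*u^2 - 26*u + 120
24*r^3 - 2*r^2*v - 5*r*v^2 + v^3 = (-4*r + v)*(-3*r + v)*(2*r + v)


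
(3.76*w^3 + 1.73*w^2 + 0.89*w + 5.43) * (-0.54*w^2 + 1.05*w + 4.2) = -2.0304*w^5 + 3.0138*w^4 + 17.1279*w^3 + 5.2683*w^2 + 9.4395*w + 22.806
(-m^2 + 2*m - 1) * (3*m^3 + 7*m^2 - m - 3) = -3*m^5 - m^4 + 12*m^3 - 6*m^2 - 5*m + 3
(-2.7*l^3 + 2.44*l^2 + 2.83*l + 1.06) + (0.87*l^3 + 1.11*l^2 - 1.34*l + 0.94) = -1.83*l^3 + 3.55*l^2 + 1.49*l + 2.0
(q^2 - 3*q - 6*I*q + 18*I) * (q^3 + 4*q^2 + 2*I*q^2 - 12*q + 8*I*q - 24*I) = q^5 + q^4 - 4*I*q^4 - 12*q^3 - 4*I*q^3 + 48*q^2 + 96*I*q^2 - 288*q - 144*I*q + 432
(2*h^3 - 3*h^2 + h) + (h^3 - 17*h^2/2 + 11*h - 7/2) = 3*h^3 - 23*h^2/2 + 12*h - 7/2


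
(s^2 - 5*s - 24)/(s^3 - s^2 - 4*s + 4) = (s^2 - 5*s - 24)/(s^3 - s^2 - 4*s + 4)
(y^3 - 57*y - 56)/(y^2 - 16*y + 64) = (y^2 + 8*y + 7)/(y - 8)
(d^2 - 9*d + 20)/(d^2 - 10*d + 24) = (d - 5)/(d - 6)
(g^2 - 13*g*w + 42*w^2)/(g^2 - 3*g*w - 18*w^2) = (g - 7*w)/(g + 3*w)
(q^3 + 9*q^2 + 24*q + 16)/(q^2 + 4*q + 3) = (q^2 + 8*q + 16)/(q + 3)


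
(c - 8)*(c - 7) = c^2 - 15*c + 56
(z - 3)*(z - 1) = z^2 - 4*z + 3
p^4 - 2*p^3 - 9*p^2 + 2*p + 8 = (p - 4)*(p - 1)*(p + 1)*(p + 2)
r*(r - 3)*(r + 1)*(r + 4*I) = r^4 - 2*r^3 + 4*I*r^3 - 3*r^2 - 8*I*r^2 - 12*I*r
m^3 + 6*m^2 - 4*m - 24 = (m - 2)*(m + 2)*(m + 6)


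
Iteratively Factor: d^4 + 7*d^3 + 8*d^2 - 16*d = (d)*(d^3 + 7*d^2 + 8*d - 16) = d*(d + 4)*(d^2 + 3*d - 4) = d*(d - 1)*(d + 4)*(d + 4)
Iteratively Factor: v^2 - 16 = (v - 4)*(v + 4)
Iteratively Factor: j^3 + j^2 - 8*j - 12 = (j + 2)*(j^2 - j - 6) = (j - 3)*(j + 2)*(j + 2)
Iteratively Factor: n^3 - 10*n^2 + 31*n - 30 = (n - 3)*(n^2 - 7*n + 10) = (n - 5)*(n - 3)*(n - 2)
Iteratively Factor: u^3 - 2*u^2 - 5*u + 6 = (u + 2)*(u^2 - 4*u + 3) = (u - 3)*(u + 2)*(u - 1)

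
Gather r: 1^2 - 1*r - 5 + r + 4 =0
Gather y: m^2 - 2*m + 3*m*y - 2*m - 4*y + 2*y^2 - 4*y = m^2 - 4*m + 2*y^2 + y*(3*m - 8)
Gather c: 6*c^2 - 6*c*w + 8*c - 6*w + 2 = 6*c^2 + c*(8 - 6*w) - 6*w + 2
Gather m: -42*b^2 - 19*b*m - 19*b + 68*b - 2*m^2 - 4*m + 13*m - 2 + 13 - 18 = -42*b^2 + 49*b - 2*m^2 + m*(9 - 19*b) - 7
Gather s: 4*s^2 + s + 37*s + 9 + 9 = 4*s^2 + 38*s + 18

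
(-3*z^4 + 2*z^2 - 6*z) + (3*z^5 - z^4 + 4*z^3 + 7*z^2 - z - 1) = 3*z^5 - 4*z^4 + 4*z^3 + 9*z^2 - 7*z - 1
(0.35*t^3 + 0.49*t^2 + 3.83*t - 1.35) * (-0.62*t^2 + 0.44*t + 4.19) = -0.217*t^5 - 0.1498*t^4 - 0.6925*t^3 + 4.5753*t^2 + 15.4537*t - 5.6565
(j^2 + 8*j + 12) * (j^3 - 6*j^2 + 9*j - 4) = j^5 + 2*j^4 - 27*j^3 - 4*j^2 + 76*j - 48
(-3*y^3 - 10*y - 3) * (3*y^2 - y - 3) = -9*y^5 + 3*y^4 - 21*y^3 + y^2 + 33*y + 9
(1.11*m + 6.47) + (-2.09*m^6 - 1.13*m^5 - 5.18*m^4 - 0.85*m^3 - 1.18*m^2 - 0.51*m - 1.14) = -2.09*m^6 - 1.13*m^5 - 5.18*m^4 - 0.85*m^3 - 1.18*m^2 + 0.6*m + 5.33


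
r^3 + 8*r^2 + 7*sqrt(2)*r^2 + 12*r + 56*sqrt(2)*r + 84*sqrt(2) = (r + 2)*(r + 6)*(r + 7*sqrt(2))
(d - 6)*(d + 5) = d^2 - d - 30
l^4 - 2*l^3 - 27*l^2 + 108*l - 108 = (l - 3)^2*(l - 2)*(l + 6)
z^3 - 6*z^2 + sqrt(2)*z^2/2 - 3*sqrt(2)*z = z*(z - 6)*(z + sqrt(2)/2)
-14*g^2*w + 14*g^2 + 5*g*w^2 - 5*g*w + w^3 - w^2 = (-2*g + w)*(7*g + w)*(w - 1)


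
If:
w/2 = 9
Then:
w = 18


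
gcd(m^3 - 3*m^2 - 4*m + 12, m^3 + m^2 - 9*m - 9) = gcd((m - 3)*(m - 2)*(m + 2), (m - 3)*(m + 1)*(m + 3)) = m - 3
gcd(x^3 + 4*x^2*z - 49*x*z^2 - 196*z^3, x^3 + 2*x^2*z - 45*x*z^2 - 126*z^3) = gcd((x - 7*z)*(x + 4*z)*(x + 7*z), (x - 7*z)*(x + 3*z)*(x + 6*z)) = x - 7*z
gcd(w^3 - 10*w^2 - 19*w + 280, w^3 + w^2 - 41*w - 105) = w^2 - 2*w - 35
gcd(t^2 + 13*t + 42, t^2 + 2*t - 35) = t + 7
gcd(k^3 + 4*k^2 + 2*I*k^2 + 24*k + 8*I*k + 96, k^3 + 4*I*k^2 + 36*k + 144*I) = k + 6*I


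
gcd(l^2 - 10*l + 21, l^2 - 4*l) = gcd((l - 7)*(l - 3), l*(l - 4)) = 1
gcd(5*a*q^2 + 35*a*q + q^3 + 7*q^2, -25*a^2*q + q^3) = 5*a*q + q^2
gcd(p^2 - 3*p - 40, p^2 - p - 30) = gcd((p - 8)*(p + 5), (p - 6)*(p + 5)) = p + 5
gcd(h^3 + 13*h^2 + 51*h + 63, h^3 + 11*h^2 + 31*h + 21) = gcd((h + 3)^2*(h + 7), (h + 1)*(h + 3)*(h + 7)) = h^2 + 10*h + 21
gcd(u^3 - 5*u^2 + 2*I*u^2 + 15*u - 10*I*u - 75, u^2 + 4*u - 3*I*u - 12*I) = u - 3*I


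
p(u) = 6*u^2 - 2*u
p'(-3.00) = -38.00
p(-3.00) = 60.00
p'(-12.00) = -146.00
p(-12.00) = 888.00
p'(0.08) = -1.04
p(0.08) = -0.12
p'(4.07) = 46.84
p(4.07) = 91.25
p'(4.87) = 56.44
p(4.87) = 132.56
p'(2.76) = 31.12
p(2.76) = 40.19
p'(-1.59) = -21.08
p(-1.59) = 18.35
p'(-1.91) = -24.92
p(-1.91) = 25.71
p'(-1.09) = -15.08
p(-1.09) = 9.31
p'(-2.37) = -30.44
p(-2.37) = 38.44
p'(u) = 12*u - 2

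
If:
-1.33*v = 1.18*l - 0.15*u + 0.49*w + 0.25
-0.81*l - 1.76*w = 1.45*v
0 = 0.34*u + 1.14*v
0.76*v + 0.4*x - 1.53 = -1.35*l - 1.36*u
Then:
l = 0.222575392826751 - 0.102887594098648*x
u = 1.08487342913284 - 0.230383895264846*x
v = 0.0687109863070594*x - 0.323558742022075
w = 0.164133015762694 - 0.00925680620757469*x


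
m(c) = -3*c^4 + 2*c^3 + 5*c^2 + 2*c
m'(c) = -12*c^3 + 6*c^2 + 10*c + 2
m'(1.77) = -28.05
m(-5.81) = -3653.51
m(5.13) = -1665.88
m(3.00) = -138.00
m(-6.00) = -4152.00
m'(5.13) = -1408.87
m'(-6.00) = 2750.00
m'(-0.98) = 9.26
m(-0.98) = -1.81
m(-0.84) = -0.83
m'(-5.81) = 2499.91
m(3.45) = -276.47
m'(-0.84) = 4.95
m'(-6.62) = 3680.16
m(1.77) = 0.85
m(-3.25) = -357.04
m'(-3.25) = 444.81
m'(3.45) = -384.85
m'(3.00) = -238.00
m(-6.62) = -6136.09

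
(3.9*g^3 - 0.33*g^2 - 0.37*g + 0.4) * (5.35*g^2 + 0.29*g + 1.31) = 20.865*g^5 - 0.6345*g^4 + 3.0338*g^3 + 1.6004*g^2 - 0.3687*g + 0.524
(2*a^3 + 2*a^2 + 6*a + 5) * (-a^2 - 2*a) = -2*a^5 - 6*a^4 - 10*a^3 - 17*a^2 - 10*a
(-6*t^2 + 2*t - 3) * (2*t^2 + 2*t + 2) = -12*t^4 - 8*t^3 - 14*t^2 - 2*t - 6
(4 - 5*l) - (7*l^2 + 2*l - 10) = -7*l^2 - 7*l + 14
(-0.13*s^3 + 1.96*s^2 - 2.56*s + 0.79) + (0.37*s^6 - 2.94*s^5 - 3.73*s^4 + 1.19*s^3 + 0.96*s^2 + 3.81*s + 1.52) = 0.37*s^6 - 2.94*s^5 - 3.73*s^4 + 1.06*s^3 + 2.92*s^2 + 1.25*s + 2.31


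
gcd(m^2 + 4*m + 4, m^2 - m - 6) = m + 2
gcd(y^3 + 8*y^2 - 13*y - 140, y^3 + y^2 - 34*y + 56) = y^2 + 3*y - 28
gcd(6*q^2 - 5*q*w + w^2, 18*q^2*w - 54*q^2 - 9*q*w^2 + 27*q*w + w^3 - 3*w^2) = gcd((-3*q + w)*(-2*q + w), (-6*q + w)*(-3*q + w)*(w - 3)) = 3*q - w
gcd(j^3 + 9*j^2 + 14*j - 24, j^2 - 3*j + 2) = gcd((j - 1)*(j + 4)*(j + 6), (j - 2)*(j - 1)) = j - 1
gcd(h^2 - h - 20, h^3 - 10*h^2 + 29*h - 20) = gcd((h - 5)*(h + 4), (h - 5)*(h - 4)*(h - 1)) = h - 5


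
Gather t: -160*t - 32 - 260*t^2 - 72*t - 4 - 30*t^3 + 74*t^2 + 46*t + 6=-30*t^3 - 186*t^2 - 186*t - 30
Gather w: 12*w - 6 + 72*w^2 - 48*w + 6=72*w^2 - 36*w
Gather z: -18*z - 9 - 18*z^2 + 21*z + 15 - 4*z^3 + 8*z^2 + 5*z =-4*z^3 - 10*z^2 + 8*z + 6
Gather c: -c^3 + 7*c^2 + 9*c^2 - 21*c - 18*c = -c^3 + 16*c^2 - 39*c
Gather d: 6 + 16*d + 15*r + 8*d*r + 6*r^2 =d*(8*r + 16) + 6*r^2 + 15*r + 6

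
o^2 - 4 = (o - 2)*(o + 2)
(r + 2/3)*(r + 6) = r^2 + 20*r/3 + 4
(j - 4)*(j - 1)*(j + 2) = j^3 - 3*j^2 - 6*j + 8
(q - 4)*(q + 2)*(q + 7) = q^3 + 5*q^2 - 22*q - 56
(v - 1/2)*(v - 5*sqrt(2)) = v^2 - 5*sqrt(2)*v - v/2 + 5*sqrt(2)/2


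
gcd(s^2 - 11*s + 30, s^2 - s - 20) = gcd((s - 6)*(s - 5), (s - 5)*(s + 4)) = s - 5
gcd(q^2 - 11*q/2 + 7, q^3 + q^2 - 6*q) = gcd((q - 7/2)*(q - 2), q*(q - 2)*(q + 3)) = q - 2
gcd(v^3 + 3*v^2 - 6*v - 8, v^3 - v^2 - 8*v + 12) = v - 2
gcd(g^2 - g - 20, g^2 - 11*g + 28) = 1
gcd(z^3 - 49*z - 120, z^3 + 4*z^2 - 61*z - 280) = z^2 - 3*z - 40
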